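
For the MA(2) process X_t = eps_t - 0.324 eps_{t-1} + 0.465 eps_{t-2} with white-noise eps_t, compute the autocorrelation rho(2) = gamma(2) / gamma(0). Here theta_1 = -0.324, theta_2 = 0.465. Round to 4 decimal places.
\rho(2) = 0.3520

For an MA(q) process with theta_0 = 1, the autocovariance is
  gamma(k) = sigma^2 * sum_{i=0..q-k} theta_i * theta_{i+k},
and rho(k) = gamma(k) / gamma(0). Sigma^2 cancels.
  numerator   = (1)*(0.465) = 0.465.
  denominator = (1)^2 + (-0.324)^2 + (0.465)^2 = 1.321201.
  rho(2) = 0.465 / 1.321201 = 0.3520.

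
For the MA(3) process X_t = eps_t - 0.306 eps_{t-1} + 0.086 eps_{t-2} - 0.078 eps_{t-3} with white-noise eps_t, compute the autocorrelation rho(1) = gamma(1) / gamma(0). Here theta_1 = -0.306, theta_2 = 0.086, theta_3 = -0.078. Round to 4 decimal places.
\rho(1) = -0.3062

For an MA(q) process with theta_0 = 1, the autocovariance is
  gamma(k) = sigma^2 * sum_{i=0..q-k} theta_i * theta_{i+k},
and rho(k) = gamma(k) / gamma(0). Sigma^2 cancels.
  numerator   = (1)*(-0.306) + (-0.306)*(0.086) + (0.086)*(-0.078) = -0.339024.
  denominator = (1)^2 + (-0.306)^2 + (0.086)^2 + (-0.078)^2 = 1.107116.
  rho(1) = -0.339024 / 1.107116 = -0.3062.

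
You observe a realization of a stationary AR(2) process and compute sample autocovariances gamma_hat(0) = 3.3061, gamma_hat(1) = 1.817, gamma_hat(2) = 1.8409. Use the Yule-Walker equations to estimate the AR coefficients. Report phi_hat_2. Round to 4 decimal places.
\hat\phi_{2} = 0.3650

The Yule-Walker equations for an AR(p) process read, in matrix form,
  Gamma_p phi = r_p,   with   (Gamma_p)_{ij} = gamma(|i - j|),
                       (r_p)_i = gamma(i),   i,j = 1..p.
Substitute the sample gammas (Toeplitz matrix and right-hand side of size 2):
  Gamma_p = [[3.3061, 1.817], [1.817, 3.3061]]
  r_p     = [1.817, 1.8409]
Written out:
  3.3061 phi_1 + 1.817 phi_2 = 1.817
  1.817 phi_1 + 3.3061 phi_2 = 1.8409
Solve by Cramer's rule:
  det = gamma(0)^2 - gamma(1)^2 = (3.3061)^2 - (1.817)^2 = 10.93029721 - 3.301489 = 7.62880821
  phi_hat_1 = [gamma(1) gamma(0) - gamma(1) gamma(2)] / det = [(1.817)(3.3061) - (1.817)(1.8409)] / 7.62880821 = 2.6622684 / 7.62880821 = 0.349
  phi_hat_2 = [gamma(0) gamma(2) - gamma(1)^2] / det = [(3.3061)(1.8409) - (1.817)^2] / 7.62880821 = 2.78471049 / 7.62880821 = 0.365
So phi_hat = [0.3490, 0.3650].
Therefore phi_hat_2 = 0.3650.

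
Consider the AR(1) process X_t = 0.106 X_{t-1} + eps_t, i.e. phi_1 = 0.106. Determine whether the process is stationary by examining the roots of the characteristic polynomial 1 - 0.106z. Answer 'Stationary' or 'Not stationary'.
\text{Stationary}

The AR(p) characteristic polynomial is P(z) = 1 - 0.106z.
Stationarity requires all roots to lie outside the unit circle, i.e. |z| > 1 for every root.
This is linear in z: 1 + (-0.106) z = 0  =>  z = -1/(-0.106) = 9.433962,  |z| = 9.433962.
Moduli of all roots: 9.4340.
All moduli strictly greater than 1? Yes.
Verdict: Stationary.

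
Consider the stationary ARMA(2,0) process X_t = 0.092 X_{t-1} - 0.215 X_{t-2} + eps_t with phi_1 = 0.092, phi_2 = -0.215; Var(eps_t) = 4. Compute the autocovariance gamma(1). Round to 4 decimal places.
\gamma(1) = 0.3194

Multiply the model equation by X_{t-k} and take expectations. With theta_0 = psi_0 = 1 and psi_j the MA(infinity) weights, this gives
  gamma(k) - sum_i phi_i gamma(k-i) = c_k,
  c_k = sigma^2 * sum_{j=k..q} theta_j psi_{j-k}   (c_k = 0 for k > q),
using gamma(-m) = gamma(m).
Pure AR (q = 0): c_0 = sigma^2 = 4, c_k = 0 for k >= 1.
Equations for k = 0, 1, 2 (AR order 2, c_2 = 0):
  (E0) gamma(0) = phi_1 gamma(1) + phi_2 gamma(2) + c_0
  (E1) gamma(1) = phi_1 gamma(0) + phi_2 gamma(1) + c_1
  (E2) gamma(2) = phi_1 gamma(1) + phi_2 gamma(0)
From (E1): gamma(1) = A gamma(0) + B with
  A = phi_1 / (1 - phi_2) = 0.092 / 1.215 = 0.07572,   B = c_1 / (1 - phi_2) = 0 / 1.215 = 0.
Insert (E2) into (E0): gamma(0) (1 - phi_2^2) = phi_1 (1 + phi_2) gamma(1) + c_0.
  phi_1 (1 + phi_2) = (0.092)(0.785) = 0.07222,   1 - phi_2^2 = 0.953775.
Replace gamma(1) by A gamma(0) + B and collect gamma(0):
  gamma(0) [0.953775 - (0.07222)(0.07572)] = c_0 = 4
  gamma(0) * 0.948306 = 4
  gamma(0) = 4 / 0.948306 = 4.218046.
  gamma(1) = A gamma(0) = (0.07572)(4.218046) = 0.319391.
Therefore gamma(1) = 0.3194 (to 4 decimal places).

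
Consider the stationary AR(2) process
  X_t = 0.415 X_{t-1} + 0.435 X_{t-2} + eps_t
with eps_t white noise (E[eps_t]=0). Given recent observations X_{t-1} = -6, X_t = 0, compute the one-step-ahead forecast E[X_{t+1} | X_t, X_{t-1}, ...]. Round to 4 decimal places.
E[X_{t+1} \mid \mathcal F_t] = -2.6100

For an AR(p) model X_t = c + sum_i phi_i X_{t-i} + eps_t, the
one-step-ahead conditional mean is
  E[X_{t+1} | X_t, ...] = c + sum_i phi_i X_{t+1-i}.
Substitute known values:
  E[X_{t+1} | ...] = (0.415) * (0) + (0.435) * (-6)
                   = -2.6100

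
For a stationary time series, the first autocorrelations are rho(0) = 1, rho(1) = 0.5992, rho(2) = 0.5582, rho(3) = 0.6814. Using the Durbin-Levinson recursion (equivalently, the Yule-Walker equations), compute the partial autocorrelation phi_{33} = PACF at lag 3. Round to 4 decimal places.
\phi_{33} = 0.4571

The PACF at lag k is phi_{kk}, the last component of the solution
to the Yule-Walker system G_k phi = r_k where
  (G_k)_{ij} = rho(|i - j|), (r_k)_i = rho(i), i,j = 1..k.
Equivalently, Durbin-Levinson gives phi_{kk} iteratively:
  phi_{11} = rho(1)
  phi_{kk} = [rho(k) - sum_{j=1..k-1} phi_{k-1,j} rho(k-j)]
            / [1 - sum_{j=1..k-1} phi_{k-1,j} rho(j)],
  phi_{k,j} = phi_{k-1,j} - phi_{kk} phi_{k-1,k-j},  j = 1..k-1.
Step k = 1:
  phi_11 = rho(1) = 0.5992.
Step k = 2:
  phi_22 = [rho(2) - phi_11 rho(1)] / [1 - phi_11 rho(1)] = [0.5582 - (0.5992)(0.5992)] / [1 - (0.5992)(0.5992)]
         = 0.19915936 / 0.64095936 = 0.310721.
  Update: phi_21 = phi_11 - phi_22 phi_11 = 0.5992 - (0.310721)(0.5992) = 0.413016.
Step k = 3:
  phi_33 = [rho(3) - phi_21 rho(2) - phi_22 rho(1)] / [1 - phi_21 rho(1) - phi_22 rho(2)]
    numerator   = 0.6814 - (0.413016)(0.5582) - (0.310721)(0.5992) = 0.26467053
    denominator = 1 - (0.413016)(0.5992) - (0.310721)(0.5582) = 0.57907642
  phi_33 = 0.26467053 / 0.57907642 = 0.4571.
Therefore phi_{33} = 0.4571.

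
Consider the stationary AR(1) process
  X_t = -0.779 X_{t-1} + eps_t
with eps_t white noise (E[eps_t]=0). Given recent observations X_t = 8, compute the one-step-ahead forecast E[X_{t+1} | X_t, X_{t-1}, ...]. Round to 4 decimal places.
E[X_{t+1} \mid \mathcal F_t] = -6.2320

For an AR(p) model X_t = c + sum_i phi_i X_{t-i} + eps_t, the
one-step-ahead conditional mean is
  E[X_{t+1} | X_t, ...] = c + sum_i phi_i X_{t+1-i}.
Substitute known values:
  E[X_{t+1} | ...] = (-0.779) * (8)
                   = -6.2320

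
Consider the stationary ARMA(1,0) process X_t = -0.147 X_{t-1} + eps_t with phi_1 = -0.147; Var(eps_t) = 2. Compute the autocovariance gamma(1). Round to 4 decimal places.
\gamma(1) = -0.3005

Multiply the model equation by X_{t-k} and take expectations. With theta_0 = psi_0 = 1 and psi_j the MA(infinity) weights, this gives
  gamma(k) - sum_i phi_i gamma(k-i) = c_k,
  c_k = sigma^2 * sum_{j=k..q} theta_j psi_{j-k}   (c_k = 0 for k > q),
using gamma(-m) = gamma(m).
Pure AR (q = 0): c_0 = sigma^2 = 2, c_k = 0 for k >= 1.
Equations for k = 0 and k = 1 (AR order 1):
  gamma(0) = phi_1 gamma(1) + c_0
  gamma(1) = phi_1 gamma(0) + c_1
Substituting the second into the first: gamma(0) (1 - phi_1^2) = c_0 + phi_1 c_1, so
  gamma(0) = c_0 / (1 - phi_1^2) = 2 / (1 - (-0.147)^2) = 2 / 0.978391 = 2.044173.
  gamma(1) = phi_1 gamma(0) = (-0.147)(2.044173) = -0.300493.
Therefore gamma(1) = -0.3005 (to 4 decimal places).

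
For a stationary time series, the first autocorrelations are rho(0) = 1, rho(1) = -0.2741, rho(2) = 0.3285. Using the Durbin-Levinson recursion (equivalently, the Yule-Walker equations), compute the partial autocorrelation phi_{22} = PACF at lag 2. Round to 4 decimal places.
\phi_{22} = 0.2740

The PACF at lag k is phi_{kk}, the last component of the solution
to the Yule-Walker system G_k phi = r_k where
  (G_k)_{ij} = rho(|i - j|), (r_k)_i = rho(i), i,j = 1..k.
Equivalently, Durbin-Levinson gives phi_{kk} iteratively:
  phi_{11} = rho(1)
  phi_{kk} = [rho(k) - sum_{j=1..k-1} phi_{k-1,j} rho(k-j)]
            / [1 - sum_{j=1..k-1} phi_{k-1,j} rho(j)],
  phi_{k,j} = phi_{k-1,j} - phi_{kk} phi_{k-1,k-j},  j = 1..k-1.
Step k = 1:
  phi_11 = rho(1) = -0.2741.
Step k = 2:
  phi_22 = [rho(2) - phi_11 rho(1)] / [1 - phi_11 rho(1)] = [0.3285 - (-0.2741)(-0.2741)] / [1 - (-0.2741)(-0.2741)]
         = 0.25336919 / 0.92486919 = 0.274.
Therefore phi_{22} = 0.2740.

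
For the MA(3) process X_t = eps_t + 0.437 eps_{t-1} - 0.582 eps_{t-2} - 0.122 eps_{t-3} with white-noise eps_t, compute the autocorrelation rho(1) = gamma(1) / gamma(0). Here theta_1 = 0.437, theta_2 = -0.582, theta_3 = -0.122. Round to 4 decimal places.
\rho(1) = 0.1642

For an MA(q) process with theta_0 = 1, the autocovariance is
  gamma(k) = sigma^2 * sum_{i=0..q-k} theta_i * theta_{i+k},
and rho(k) = gamma(k) / gamma(0). Sigma^2 cancels.
  numerator   = (1)*(0.437) + (0.437)*(-0.582) + (-0.582)*(-0.122) = 0.25367.
  denominator = (1)^2 + (0.437)^2 + (-0.582)^2 + (-0.122)^2 = 1.544577.
  rho(1) = 0.25367 / 1.544577 = 0.1642.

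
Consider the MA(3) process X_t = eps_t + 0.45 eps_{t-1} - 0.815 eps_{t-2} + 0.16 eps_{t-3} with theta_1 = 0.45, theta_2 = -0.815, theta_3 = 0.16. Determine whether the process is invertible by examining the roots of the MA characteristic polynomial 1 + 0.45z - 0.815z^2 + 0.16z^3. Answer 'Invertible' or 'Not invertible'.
\text{Not invertible}

The MA(q) characteristic polynomial is P(z) = 1 + 0.45z - 0.815z^2 + 0.16z^3.
Invertibility requires all roots to lie outside the unit circle, i.e. |z| > 1 for every root.
Degree 3: look for a simple real root z0 first, then factor out (1 - z/z0) and solve the remaining quadratic.
Testing z0 = 4: P(4) = 1 + (0.45)(4) + (-0.815)(4)^2 + (0.16)(4)^3
  = 1 + (1.8) + (-13.04) + (10.24) = 0.  So z_0 = 4 is a root, |z_0| = 4.
Divide out the factor (1 - 0.25 z) = (1 - z/z0) (since 1/z0 = 0.25):
  P(z) = (1 - 0.25 z)(1 + (0.7) z + (-0.64) z^2)
  [check: z-coef 0.7 - (0.25) = 0.45; z^2-coef -0.64 - (0.25)(0.7) = -0.815; z^3-coef -(0.25)(-0.64) = 0.16.]
Remaining roots from the quadratic factor 1 + (0.7) z + (-0.64) z^2:
  Set 1 + (0.7) z + (-0.64) z^2 = 0, i.e. a z^2 + b z + c = 0 with a = -0.64, b = 0.7, c = 1.
  Discriminant D = b^2 - 4ac = (0.7)^2 - 4*(-0.64)*1 = 0.49 - (-2.56) = 3.05.
  D >= 0, so the roots are real: z = (-b +/- sqrt(D)) / (2a) = (-0.7 +/- 1.746425) / (-1.28).
    z_1 = (-0.7 + 1.746425) / (-1.28) = -0.8175,   |z_1| = 0.8175.
    z_2 = (-0.7 - 1.746425) / (-1.28) = 1.9113,   |z_2| = 1.9113.
Moduli of all roots: 4.0000, 0.8175, 1.9113.
All moduli strictly greater than 1? No.
Verdict: Not invertible.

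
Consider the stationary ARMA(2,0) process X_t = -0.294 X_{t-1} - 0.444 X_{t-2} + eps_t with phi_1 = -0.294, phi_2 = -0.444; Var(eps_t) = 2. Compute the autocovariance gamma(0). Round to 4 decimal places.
\gamma(0) = 2.5988

Multiply the model equation by X_{t-k} and take expectations. With theta_0 = psi_0 = 1 and psi_j the MA(infinity) weights, this gives
  gamma(k) - sum_i phi_i gamma(k-i) = c_k,
  c_k = sigma^2 * sum_{j=k..q} theta_j psi_{j-k}   (c_k = 0 for k > q),
using gamma(-m) = gamma(m).
Pure AR (q = 0): c_0 = sigma^2 = 2, c_k = 0 for k >= 1.
Equations for k = 0, 1, 2 (AR order 2, c_2 = 0):
  (E0) gamma(0) = phi_1 gamma(1) + phi_2 gamma(2) + c_0
  (E1) gamma(1) = phi_1 gamma(0) + phi_2 gamma(1) + c_1
  (E2) gamma(2) = phi_1 gamma(1) + phi_2 gamma(0)
From (E1): gamma(1) = A gamma(0) + B with
  A = phi_1 / (1 - phi_2) = -0.294 / 1.444 = -0.203601,   B = c_1 / (1 - phi_2) = 0 / 1.444 = 0.
Insert (E2) into (E0): gamma(0) (1 - phi_2^2) = phi_1 (1 + phi_2) gamma(1) + c_0.
  phi_1 (1 + phi_2) = (-0.294)(0.556) = -0.163464,   1 - phi_2^2 = 0.802864.
Replace gamma(1) by A gamma(0) + B and collect gamma(0):
  gamma(0) [0.802864 - (-0.163464)(-0.203601)] = c_0 = 2
  gamma(0) * 0.769583 = 2
  gamma(0) = 2 / 0.769583 = 2.598812.
Therefore gamma(0) = 2.5988 (to 4 decimal places).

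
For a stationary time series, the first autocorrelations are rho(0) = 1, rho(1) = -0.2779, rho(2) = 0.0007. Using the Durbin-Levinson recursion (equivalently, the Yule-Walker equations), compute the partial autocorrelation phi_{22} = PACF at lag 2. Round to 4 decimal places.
\phi_{22} = -0.0829

The PACF at lag k is phi_{kk}, the last component of the solution
to the Yule-Walker system G_k phi = r_k where
  (G_k)_{ij} = rho(|i - j|), (r_k)_i = rho(i), i,j = 1..k.
Equivalently, Durbin-Levinson gives phi_{kk} iteratively:
  phi_{11} = rho(1)
  phi_{kk} = [rho(k) - sum_{j=1..k-1} phi_{k-1,j} rho(k-j)]
            / [1 - sum_{j=1..k-1} phi_{k-1,j} rho(j)],
  phi_{k,j} = phi_{k-1,j} - phi_{kk} phi_{k-1,k-j},  j = 1..k-1.
Step k = 1:
  phi_11 = rho(1) = -0.2779.
Step k = 2:
  phi_22 = [rho(2) - phi_11 rho(1)] / [1 - phi_11 rho(1)] = [0.0007 - (-0.2779)(-0.2779)] / [1 - (-0.2779)(-0.2779)]
         = -0.07652841 / 0.92277159 = -0.0829.
Therefore phi_{22} = -0.0829.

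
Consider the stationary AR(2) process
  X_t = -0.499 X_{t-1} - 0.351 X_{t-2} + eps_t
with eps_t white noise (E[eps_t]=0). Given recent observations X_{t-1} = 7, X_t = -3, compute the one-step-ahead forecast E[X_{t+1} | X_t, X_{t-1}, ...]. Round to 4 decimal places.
E[X_{t+1} \mid \mathcal F_t] = -0.9600

For an AR(p) model X_t = c + sum_i phi_i X_{t-i} + eps_t, the
one-step-ahead conditional mean is
  E[X_{t+1} | X_t, ...] = c + sum_i phi_i X_{t+1-i}.
Substitute known values:
  E[X_{t+1} | ...] = (-0.499) * (-3) + (-0.351) * (7)
                   = -0.9600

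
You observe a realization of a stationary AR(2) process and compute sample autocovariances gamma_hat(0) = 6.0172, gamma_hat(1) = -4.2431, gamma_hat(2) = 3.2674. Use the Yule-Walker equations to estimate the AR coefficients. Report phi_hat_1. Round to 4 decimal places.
\hat\phi_{1} = -0.6410

The Yule-Walker equations for an AR(p) process read, in matrix form,
  Gamma_p phi = r_p,   with   (Gamma_p)_{ij} = gamma(|i - j|),
                       (r_p)_i = gamma(i),   i,j = 1..p.
Substitute the sample gammas (Toeplitz matrix and right-hand side of size 2):
  Gamma_p = [[6.0172, -4.2431], [-4.2431, 6.0172]]
  r_p     = [-4.2431, 3.2674]
Written out:
  6.0172 phi_1 - 4.2431 phi_2 = -4.2431
  -4.2431 phi_1 + 6.0172 phi_2 = 3.2674
Solve by Cramer's rule:
  det = gamma(0)^2 - gamma(1)^2 = (6.0172)^2 - (-4.2431)^2 = 36.20669584 - 18.00389761 = 18.20279823
  phi_hat_1 = [gamma(1) gamma(0) - gamma(1) gamma(2)] / det = [(-4.2431)(6.0172) - (-4.2431)(3.2674)] / 18.20279823 = -11.66767638 / 18.20279823 = -0.641
  phi_hat_2 = [gamma(0) gamma(2) - gamma(1)^2] / det = [(6.0172)(3.2674) - (-4.2431)^2] / 18.20279823 = 1.65670167 / 18.20279823 = 0.091
So phi_hat = [-0.6410, 0.0910].
Therefore phi_hat_1 = -0.6410.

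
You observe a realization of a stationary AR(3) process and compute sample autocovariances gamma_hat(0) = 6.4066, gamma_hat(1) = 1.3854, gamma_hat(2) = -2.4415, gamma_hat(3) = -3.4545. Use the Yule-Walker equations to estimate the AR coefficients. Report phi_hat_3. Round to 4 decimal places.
\hat\phi_{3} = -0.4240

The Yule-Walker equations for an AR(p) process read, in matrix form,
  Gamma_p phi = r_p,   with   (Gamma_p)_{ij} = gamma(|i - j|),
                       (r_p)_i = gamma(i),   i,j = 1..p.
Substitute the sample gammas (Toeplitz matrix and right-hand side of size 3):
  Gamma_p = [[6.4066, 1.3854, -2.4415], [1.3854, 6.4066, 1.3854], [-2.4415, 1.3854, 6.4066]]
  r_p     = [1.3854, -2.4415, -3.4545]
Written out (R1..R3):
  (R1) 6.4066 phi_1 + 1.3854 phi_2 - 2.4415 phi_3 = 1.3854
  (R2) 1.3854 phi_1 + 6.4066 phi_2 + 1.3854 phi_3 = -2.4415
  (R3) -2.4415 phi_1 + 1.3854 phi_2 + 6.4066 phi_3 = -3.4545
Gaussian elimination:
  R2 <- R2 - (1.3854/6.4066) R1 = R2 - (0.216246) R1:  6.107013 phi_2 + 1.913364 phi_3 = -2.741087
  R3 <- R3 - (-2.4415/6.4066) R1 = R3 - (-0.381091) R1:  1.913364 phi_2 + 5.476165 phi_3 = -2.926536
  R3 <- R3 - (1.913364/6.107013) R2 = R3 - (0.313306) R2:  4.876697 phi_3 = -2.067737
Back-substitution:
  phi_hat_3 = -2.067737 / 4.876697 = -0.424004
  phi_hat_2 = (-2.741087 - (1.913364)(-0.424004)) / 6.107013 = -0.316
  phi_hat_1 = (1.3854 - (1.3854)(-0.316) - (-2.4415)(-0.424004)) / 6.4066 = 0.122995
So phi_hat = [0.1230, -0.3160, -0.4240].
Therefore phi_hat_3 = -0.4240.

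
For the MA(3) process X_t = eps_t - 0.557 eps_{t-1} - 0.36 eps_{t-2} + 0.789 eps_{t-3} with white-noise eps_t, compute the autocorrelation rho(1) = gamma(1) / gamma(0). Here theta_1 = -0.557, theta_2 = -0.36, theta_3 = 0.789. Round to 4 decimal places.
\rho(1) = -0.3106

For an MA(q) process with theta_0 = 1, the autocovariance is
  gamma(k) = sigma^2 * sum_{i=0..q-k} theta_i * theta_{i+k},
and rho(k) = gamma(k) / gamma(0). Sigma^2 cancels.
  numerator   = (1)*(-0.557) + (-0.557)*(-0.36) + (-0.36)*(0.789) = -0.64052.
  denominator = (1)^2 + (-0.557)^2 + (-0.36)^2 + (0.789)^2 = 2.06237.
  rho(1) = -0.64052 / 2.06237 = -0.3106.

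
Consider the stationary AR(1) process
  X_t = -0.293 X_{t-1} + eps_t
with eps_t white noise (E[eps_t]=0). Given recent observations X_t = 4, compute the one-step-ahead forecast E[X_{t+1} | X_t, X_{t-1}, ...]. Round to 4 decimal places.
E[X_{t+1} \mid \mathcal F_t] = -1.1720

For an AR(p) model X_t = c + sum_i phi_i X_{t-i} + eps_t, the
one-step-ahead conditional mean is
  E[X_{t+1} | X_t, ...] = c + sum_i phi_i X_{t+1-i}.
Substitute known values:
  E[X_{t+1} | ...] = (-0.293) * (4)
                   = -1.1720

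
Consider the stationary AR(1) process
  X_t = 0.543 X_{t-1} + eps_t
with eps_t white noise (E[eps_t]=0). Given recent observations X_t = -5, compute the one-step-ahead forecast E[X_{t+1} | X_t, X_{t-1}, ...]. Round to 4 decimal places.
E[X_{t+1} \mid \mathcal F_t] = -2.7150

For an AR(p) model X_t = c + sum_i phi_i X_{t-i} + eps_t, the
one-step-ahead conditional mean is
  E[X_{t+1} | X_t, ...] = c + sum_i phi_i X_{t+1-i}.
Substitute known values:
  E[X_{t+1} | ...] = (0.543) * (-5)
                   = -2.7150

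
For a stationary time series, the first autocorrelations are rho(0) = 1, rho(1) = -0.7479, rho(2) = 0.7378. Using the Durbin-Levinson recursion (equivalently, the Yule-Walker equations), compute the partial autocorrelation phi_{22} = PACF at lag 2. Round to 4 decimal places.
\phi_{22} = 0.4050

The PACF at lag k is phi_{kk}, the last component of the solution
to the Yule-Walker system G_k phi = r_k where
  (G_k)_{ij} = rho(|i - j|), (r_k)_i = rho(i), i,j = 1..k.
Equivalently, Durbin-Levinson gives phi_{kk} iteratively:
  phi_{11} = rho(1)
  phi_{kk} = [rho(k) - sum_{j=1..k-1} phi_{k-1,j} rho(k-j)]
            / [1 - sum_{j=1..k-1} phi_{k-1,j} rho(j)],
  phi_{k,j} = phi_{k-1,j} - phi_{kk} phi_{k-1,k-j},  j = 1..k-1.
Step k = 1:
  phi_11 = rho(1) = -0.7479.
Step k = 2:
  phi_22 = [rho(2) - phi_11 rho(1)] / [1 - phi_11 rho(1)] = [0.7378 - (-0.7479)(-0.7479)] / [1 - (-0.7479)(-0.7479)]
         = 0.17844559 / 0.44064559 = 0.405.
Therefore phi_{22} = 0.4050.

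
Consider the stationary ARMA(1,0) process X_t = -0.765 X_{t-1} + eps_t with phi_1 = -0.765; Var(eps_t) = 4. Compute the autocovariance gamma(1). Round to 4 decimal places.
\gamma(1) = -7.3775

Multiply the model equation by X_{t-k} and take expectations. With theta_0 = psi_0 = 1 and psi_j the MA(infinity) weights, this gives
  gamma(k) - sum_i phi_i gamma(k-i) = c_k,
  c_k = sigma^2 * sum_{j=k..q} theta_j psi_{j-k}   (c_k = 0 for k > q),
using gamma(-m) = gamma(m).
Pure AR (q = 0): c_0 = sigma^2 = 4, c_k = 0 for k >= 1.
Equations for k = 0 and k = 1 (AR order 1):
  gamma(0) = phi_1 gamma(1) + c_0
  gamma(1) = phi_1 gamma(0) + c_1
Substituting the second into the first: gamma(0) (1 - phi_1^2) = c_0 + phi_1 c_1, so
  gamma(0) = c_0 / (1 - phi_1^2) = 4 / (1 - (-0.765)^2) = 4 / 0.414775 = 9.643783.
  gamma(1) = phi_1 gamma(0) = (-0.765)(9.643783) = -7.377494.
Therefore gamma(1) = -7.3775 (to 4 decimal places).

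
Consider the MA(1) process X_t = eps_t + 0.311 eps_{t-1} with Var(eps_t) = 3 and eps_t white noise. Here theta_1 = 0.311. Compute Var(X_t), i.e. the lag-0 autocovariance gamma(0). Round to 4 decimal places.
\gamma(0) = 3.2902

For an MA(q) process X_t = eps_t + sum_i theta_i eps_{t-i} with
Var(eps_t) = sigma^2, the variance is
  gamma(0) = sigma^2 * (1 + sum_i theta_i^2).
  sum_i theta_i^2 = (0.311)^2 = 0.096721.
  gamma(0) = 3 * (1 + 0.096721) = 3 * 1.096721 = 3.290163, which rounds to 3.2902.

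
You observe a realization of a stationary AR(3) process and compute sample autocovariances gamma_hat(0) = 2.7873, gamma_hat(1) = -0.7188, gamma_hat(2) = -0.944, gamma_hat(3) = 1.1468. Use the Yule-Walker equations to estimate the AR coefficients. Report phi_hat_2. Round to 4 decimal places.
\hat\phi_{2} = -0.3490

The Yule-Walker equations for an AR(p) process read, in matrix form,
  Gamma_p phi = r_p,   with   (Gamma_p)_{ij} = gamma(|i - j|),
                       (r_p)_i = gamma(i),   i,j = 1..p.
Substitute the sample gammas (Toeplitz matrix and right-hand side of size 3):
  Gamma_p = [[2.7873, -0.7188, -0.944], [-0.7188, 2.7873, -0.7188], [-0.944, -0.7188, 2.7873]]
  r_p     = [-0.7188, -0.944, 1.1468]
Written out (R1..R3):
  (R1) 2.7873 phi_1 - 0.7188 phi_2 - 0.944 phi_3 = -0.7188
  (R2) -0.7188 phi_1 + 2.7873 phi_2 - 0.7188 phi_3 = -0.944
  (R3) -0.944 phi_1 - 0.7188 phi_2 + 2.7873 phi_3 = 1.1468
Gaussian elimination:
  R2 <- R2 - (-0.7188/2.7873) R1 = R2 - (-0.257884) R1:  2.601933 phi_2 - 0.962242 phi_3 = -1.129367
  R3 <- R3 - (-0.944/2.7873) R1 = R3 - (-0.338679) R1:  -0.962242 phi_2 + 2.467587 phi_3 = 0.903358
  R3 <- R3 - (-0.962242/2.601933) R2 = R3 - (-0.369818) R2:  2.111732 phi_3 = 0.485697
Back-substitution:
  phi_hat_3 = 0.485697 / 2.111732 = 0.229999
  phi_hat_2 = (-1.129367 - (-0.962242)(0.229999)) / 2.601933 = -0.348991
  phi_hat_1 = (-0.7188 - (-0.7188)(-0.348991) - (-0.944)(0.229999)) / 2.7873 = -0.269987
So phi_hat = [-0.2700, -0.3490, 0.2300].
Therefore phi_hat_2 = -0.3490.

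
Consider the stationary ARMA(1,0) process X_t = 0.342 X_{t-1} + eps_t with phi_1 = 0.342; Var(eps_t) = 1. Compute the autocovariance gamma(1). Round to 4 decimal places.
\gamma(1) = 0.3873

Multiply the model equation by X_{t-k} and take expectations. With theta_0 = psi_0 = 1 and psi_j the MA(infinity) weights, this gives
  gamma(k) - sum_i phi_i gamma(k-i) = c_k,
  c_k = sigma^2 * sum_{j=k..q} theta_j psi_{j-k}   (c_k = 0 for k > q),
using gamma(-m) = gamma(m).
Pure AR (q = 0): c_0 = sigma^2 = 1, c_k = 0 for k >= 1.
Equations for k = 0 and k = 1 (AR order 1):
  gamma(0) = phi_1 gamma(1) + c_0
  gamma(1) = phi_1 gamma(0) + c_1
Substituting the second into the first: gamma(0) (1 - phi_1^2) = c_0 + phi_1 c_1, so
  gamma(0) = c_0 / (1 - phi_1^2) = 1 / (1 - (0.342)^2) = 1 / 0.883036 = 1.132457.
  gamma(1) = phi_1 gamma(0) = (0.342)(1.132457) = 0.3873.
Therefore gamma(1) = 0.3873 (to 4 decimal places).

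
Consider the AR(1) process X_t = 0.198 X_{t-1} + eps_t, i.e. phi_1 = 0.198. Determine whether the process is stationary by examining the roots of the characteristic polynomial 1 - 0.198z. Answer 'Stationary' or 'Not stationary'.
\text{Stationary}

The AR(p) characteristic polynomial is P(z) = 1 - 0.198z.
Stationarity requires all roots to lie outside the unit circle, i.e. |z| > 1 for every root.
This is linear in z: 1 + (-0.198) z = 0  =>  z = -1/(-0.198) = 5.050505,  |z| = 5.050505.
Moduli of all roots: 5.0505.
All moduli strictly greater than 1? Yes.
Verdict: Stationary.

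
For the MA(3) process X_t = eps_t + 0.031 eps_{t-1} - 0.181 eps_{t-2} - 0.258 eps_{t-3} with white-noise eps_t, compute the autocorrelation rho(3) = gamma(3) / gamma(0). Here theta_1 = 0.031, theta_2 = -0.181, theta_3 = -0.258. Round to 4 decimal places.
\rho(3) = -0.2345

For an MA(q) process with theta_0 = 1, the autocovariance is
  gamma(k) = sigma^2 * sum_{i=0..q-k} theta_i * theta_{i+k},
and rho(k) = gamma(k) / gamma(0). Sigma^2 cancels.
  numerator   = (1)*(-0.258) = -0.258.
  denominator = (1)^2 + (0.031)^2 + (-0.181)^2 + (-0.258)^2 = 1.100286.
  rho(3) = -0.258 / 1.100286 = -0.2345.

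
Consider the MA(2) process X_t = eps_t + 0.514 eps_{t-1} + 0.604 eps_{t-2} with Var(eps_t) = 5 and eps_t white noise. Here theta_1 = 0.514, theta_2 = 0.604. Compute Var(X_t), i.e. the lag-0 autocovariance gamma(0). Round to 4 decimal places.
\gamma(0) = 8.1451

For an MA(q) process X_t = eps_t + sum_i theta_i eps_{t-i} with
Var(eps_t) = sigma^2, the variance is
  gamma(0) = sigma^2 * (1 + sum_i theta_i^2).
  sum_i theta_i^2 = (0.514)^2 + (0.604)^2 = 0.264196 + 0.364816 = 0.629012.
  gamma(0) = 5 * (1 + 0.629012) = 5 * 1.629012 = 8.14506, which rounds to 8.1451.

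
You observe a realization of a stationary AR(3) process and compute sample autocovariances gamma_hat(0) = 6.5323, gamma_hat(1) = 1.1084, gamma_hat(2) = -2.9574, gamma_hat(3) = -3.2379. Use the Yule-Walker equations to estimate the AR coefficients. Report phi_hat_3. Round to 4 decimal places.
\hat\phi_{3} = -0.4050

The Yule-Walker equations for an AR(p) process read, in matrix form,
  Gamma_p phi = r_p,   with   (Gamma_p)_{ij} = gamma(|i - j|),
                       (r_p)_i = gamma(i),   i,j = 1..p.
Substitute the sample gammas (Toeplitz matrix and right-hand side of size 3):
  Gamma_p = [[6.5323, 1.1084, -2.9574], [1.1084, 6.5323, 1.1084], [-2.9574, 1.1084, 6.5323]]
  r_p     = [1.1084, -2.9574, -3.2379]
Written out (R1..R3):
  (R1) 6.5323 phi_1 + 1.1084 phi_2 - 2.9574 phi_3 = 1.1084
  (R2) 1.1084 phi_1 + 6.5323 phi_2 + 1.1084 phi_3 = -2.9574
  (R3) -2.9574 phi_1 + 1.1084 phi_2 + 6.5323 phi_3 = -3.2379
Gaussian elimination:
  R2 <- R2 - (1.1084/6.5323) R1 = R2 - (0.16968) R1:  6.344227 phi_2 + 1.610211 phi_3 = -3.145473
  R3 <- R3 - (-2.9574/6.5323) R1 = R3 - (-0.452735) R1:  1.610211 phi_2 + 5.193382 phi_3 = -2.736089
  R3 <- R3 - (1.610211/6.344227) R2 = R3 - (0.253807) R2:  4.784698 phi_3 = -1.937744
Back-substitution:
  phi_hat_3 = -1.937744 / 4.784698 = -0.404988
  phi_hat_2 = (-3.145473 - (1.610211)(-0.404988)) / 6.344227 = -0.393012
  phi_hat_1 = (1.1084 - (1.1084)(-0.393012) - (-2.9574)(-0.404988)) / 6.5323 = 0.053014
So phi_hat = [0.0530, -0.3930, -0.4050].
Therefore phi_hat_3 = -0.4050.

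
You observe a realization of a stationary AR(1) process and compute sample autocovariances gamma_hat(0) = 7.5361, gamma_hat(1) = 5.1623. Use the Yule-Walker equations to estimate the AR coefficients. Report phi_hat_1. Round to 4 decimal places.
\hat\phi_{1} = 0.6850

The Yule-Walker equations for an AR(p) process read, in matrix form,
  Gamma_p phi = r_p,   with   (Gamma_p)_{ij} = gamma(|i - j|),
                       (r_p)_i = gamma(i),   i,j = 1..p.
Substitute the sample gammas (Toeplitz matrix and right-hand side of size 1):
  Gamma_p = [[7.5361]]
  r_p     = [5.1623]
With p = 1 this is the single equation gamma(0) phi_1 = gamma(1):
  phi_hat_1 = gamma(1) / gamma(0) = 5.1623 / 7.5361 = 0.6850.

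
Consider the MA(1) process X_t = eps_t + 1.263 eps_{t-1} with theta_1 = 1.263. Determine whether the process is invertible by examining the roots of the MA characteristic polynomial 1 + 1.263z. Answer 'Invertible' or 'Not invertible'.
\text{Not invertible}

The MA(q) characteristic polynomial is P(z) = 1 + 1.263z.
Invertibility requires all roots to lie outside the unit circle, i.e. |z| > 1 for every root.
This is linear in z: 1 + (1.263) z = 0  =>  z = -1/(1.263) = -0.791766,  |z| = 0.791766.
Moduli of all roots: 0.7918.
All moduli strictly greater than 1? No.
Verdict: Not invertible.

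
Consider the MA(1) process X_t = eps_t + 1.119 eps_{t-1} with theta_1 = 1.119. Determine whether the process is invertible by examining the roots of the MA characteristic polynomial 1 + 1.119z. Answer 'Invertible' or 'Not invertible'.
\text{Not invertible}

The MA(q) characteristic polynomial is P(z) = 1 + 1.119z.
Invertibility requires all roots to lie outside the unit circle, i.e. |z| > 1 for every root.
This is linear in z: 1 + (1.119) z = 0  =>  z = -1/(1.119) = -0.893655,  |z| = 0.893655.
Moduli of all roots: 0.8937.
All moduli strictly greater than 1? No.
Verdict: Not invertible.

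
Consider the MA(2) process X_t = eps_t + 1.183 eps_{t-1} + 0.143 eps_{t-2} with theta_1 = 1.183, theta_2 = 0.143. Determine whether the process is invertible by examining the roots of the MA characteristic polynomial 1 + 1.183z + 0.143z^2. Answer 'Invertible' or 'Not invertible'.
\text{Not invertible}

The MA(q) characteristic polynomial is P(z) = 1 + 1.183z + 0.143z^2.
Invertibility requires all roots to lie outside the unit circle, i.e. |z| > 1 for every root.
Set 1 + (1.183) z + (0.143) z^2 = 0, i.e. a z^2 + b z + c = 0 with a = 0.143, b = 1.183, c = 1.
Discriminant D = b^2 - 4ac = (1.183)^2 - 4*(0.143)*1 = 1.399489 - (0.572) = 0.827489.
D >= 0, so the roots are real: z = (-b +/- sqrt(D)) / (2a) = (-1.183 +/- 0.909664) / (0.286).
  z_1 = (-1.183 + 0.909664) / (0.286) = -0.9557,   |z_1| = 0.9557.
  z_2 = (-1.183 - 0.909664) / (0.286) = -7.317,   |z_2| = 7.317.
Moduli of all roots: 0.9557, 7.3170.
All moduli strictly greater than 1? No.
Verdict: Not invertible.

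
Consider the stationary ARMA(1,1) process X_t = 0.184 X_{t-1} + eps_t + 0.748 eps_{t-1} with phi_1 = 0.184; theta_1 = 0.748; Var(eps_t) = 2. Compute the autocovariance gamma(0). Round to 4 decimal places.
\gamma(0) = 3.7981

Multiply the model equation by X_{t-k} and take expectations. With theta_0 = psi_0 = 1 and psi_j the MA(infinity) weights, this gives
  gamma(k) - sum_i phi_i gamma(k-i) = c_k,
  c_k = sigma^2 * sum_{j=k..q} theta_j psi_{j-k}   (c_k = 0 for k > q),
using gamma(-m) = gamma(m).
psi-weights needed (psi_j = theta_j + sum_i phi_i psi_{j-i}):
  psi_1 = theta_1 + phi_1 = 0.748 + (0.184) = 0.932
Right-hand sides:
  c_0 = sigma^2 (1 + theta_1 psi_1) = 2 * (1 + (0.748)(0.932)) = 2 * 1.697136 = 3.394272
  c_1 = sigma^2 theta_1 = 2 * (0.748) = 1.496
  c_2 = 0
Equations for k = 0 and k = 1 (AR order 1):
  gamma(0) = phi_1 gamma(1) + c_0
  gamma(1) = phi_1 gamma(0) + c_1
Substituting the second into the first: gamma(0) (1 - phi_1^2) = c_0 + phi_1 c_1, so
  gamma(0) = (c_0 + phi_1 c_1) / (1 - phi_1^2) = (3.394272 + (0.184)(1.496)) / (1 - (0.184)^2) = 3.669536 / 0.966144 = 3.798125.
Therefore gamma(0) = 3.7981 (to 4 decimal places).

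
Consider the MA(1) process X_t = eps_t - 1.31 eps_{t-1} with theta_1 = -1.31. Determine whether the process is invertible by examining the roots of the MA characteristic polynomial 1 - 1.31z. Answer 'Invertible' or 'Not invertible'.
\text{Not invertible}

The MA(q) characteristic polynomial is P(z) = 1 - 1.31z.
Invertibility requires all roots to lie outside the unit circle, i.e. |z| > 1 for every root.
This is linear in z: 1 + (-1.31) z = 0  =>  z = -1/(-1.31) = 0.763359,  |z| = 0.763359.
Moduli of all roots: 0.7634.
All moduli strictly greater than 1? No.
Verdict: Not invertible.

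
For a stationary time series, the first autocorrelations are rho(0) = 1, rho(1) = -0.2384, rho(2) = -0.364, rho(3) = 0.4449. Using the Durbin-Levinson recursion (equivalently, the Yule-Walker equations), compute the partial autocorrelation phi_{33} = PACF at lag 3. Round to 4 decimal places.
\phi_{33} = 0.2820

The PACF at lag k is phi_{kk}, the last component of the solution
to the Yule-Walker system G_k phi = r_k where
  (G_k)_{ij} = rho(|i - j|), (r_k)_i = rho(i), i,j = 1..k.
Equivalently, Durbin-Levinson gives phi_{kk} iteratively:
  phi_{11} = rho(1)
  phi_{kk} = [rho(k) - sum_{j=1..k-1} phi_{k-1,j} rho(k-j)]
            / [1 - sum_{j=1..k-1} phi_{k-1,j} rho(j)],
  phi_{k,j} = phi_{k-1,j} - phi_{kk} phi_{k-1,k-j},  j = 1..k-1.
Step k = 1:
  phi_11 = rho(1) = -0.2384.
Step k = 2:
  phi_22 = [rho(2) - phi_11 rho(1)] / [1 - phi_11 rho(1)] = [-0.364 - (-0.2384)(-0.2384)] / [1 - (-0.2384)(-0.2384)]
         = -0.42083456 / 0.94316544 = -0.446194.
  Update: phi_21 = phi_11 - phi_22 phi_11 = -0.2384 - (-0.446194)(-0.2384) = -0.344773.
Step k = 3:
  phi_33 = [rho(3) - phi_21 rho(2) - phi_22 rho(1)] / [1 - phi_21 rho(1) - phi_22 rho(2)]
    numerator   = 0.4449 - (-0.344773)(-0.364) - (-0.446194)(-0.2384) = 0.21303018
    denominator = 1 - (-0.344773)(-0.2384) - (-0.446194)(-0.364) = 0.75539167
  phi_33 = 0.21303018 / 0.75539167 = 0.282.
Therefore phi_{33} = 0.2820.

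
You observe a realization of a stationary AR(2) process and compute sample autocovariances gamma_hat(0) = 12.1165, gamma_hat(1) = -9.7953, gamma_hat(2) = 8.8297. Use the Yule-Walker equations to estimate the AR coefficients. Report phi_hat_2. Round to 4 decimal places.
\hat\phi_{2} = 0.2170

The Yule-Walker equations for an AR(p) process read, in matrix form,
  Gamma_p phi = r_p,   with   (Gamma_p)_{ij} = gamma(|i - j|),
                       (r_p)_i = gamma(i),   i,j = 1..p.
Substitute the sample gammas (Toeplitz matrix and right-hand side of size 2):
  Gamma_p = [[12.1165, -9.7953], [-9.7953, 12.1165]]
  r_p     = [-9.7953, 8.8297]
Written out:
  12.1165 phi_1 - 9.7953 phi_2 = -9.7953
  -9.7953 phi_1 + 12.1165 phi_2 = 8.8297
Solve by Cramer's rule:
  det = gamma(0)^2 - gamma(1)^2 = (12.1165)^2 - (-9.7953)^2 = 146.80957225 - 95.94790209 = 50.86167016
  phi_hat_1 = [gamma(1) gamma(0) - gamma(1) gamma(2)] / det = [(-9.7953)(12.1165) - (-9.7953)(8.8297)] / 50.86167016 = -32.19519204 / 50.86167016 = -0.633
  phi_hat_2 = [gamma(0) gamma(2) - gamma(1)^2] / det = [(12.1165)(8.8297) - (-9.7953)^2] / 50.86167016 = 11.03715796 / 50.86167016 = 0.217
So phi_hat = [-0.6330, 0.2170].
Therefore phi_hat_2 = 0.2170.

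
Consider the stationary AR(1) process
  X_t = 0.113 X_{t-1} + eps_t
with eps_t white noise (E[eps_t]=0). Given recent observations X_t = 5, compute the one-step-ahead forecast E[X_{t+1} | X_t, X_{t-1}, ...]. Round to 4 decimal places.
E[X_{t+1} \mid \mathcal F_t] = 0.5650

For an AR(p) model X_t = c + sum_i phi_i X_{t-i} + eps_t, the
one-step-ahead conditional mean is
  E[X_{t+1} | X_t, ...] = c + sum_i phi_i X_{t+1-i}.
Substitute known values:
  E[X_{t+1} | ...] = (0.113) * (5)
                   = 0.5650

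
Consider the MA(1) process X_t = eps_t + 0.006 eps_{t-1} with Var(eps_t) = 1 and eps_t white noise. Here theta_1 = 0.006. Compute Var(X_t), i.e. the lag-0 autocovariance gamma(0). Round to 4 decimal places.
\gamma(0) = 1.0000

For an MA(q) process X_t = eps_t + sum_i theta_i eps_{t-i} with
Var(eps_t) = sigma^2, the variance is
  gamma(0) = sigma^2 * (1 + sum_i theta_i^2).
  sum_i theta_i^2 = (0.006)^2 = 0.000036.
  gamma(0) = 1 * (1 + 0.000036) = 1 * 1.000036 = 1.000036, which rounds to 1.0000.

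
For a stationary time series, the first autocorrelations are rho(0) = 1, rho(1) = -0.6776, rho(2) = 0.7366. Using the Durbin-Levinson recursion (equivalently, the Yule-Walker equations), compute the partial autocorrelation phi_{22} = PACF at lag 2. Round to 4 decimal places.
\phi_{22} = 0.5130

The PACF at lag k is phi_{kk}, the last component of the solution
to the Yule-Walker system G_k phi = r_k where
  (G_k)_{ij} = rho(|i - j|), (r_k)_i = rho(i), i,j = 1..k.
Equivalently, Durbin-Levinson gives phi_{kk} iteratively:
  phi_{11} = rho(1)
  phi_{kk} = [rho(k) - sum_{j=1..k-1} phi_{k-1,j} rho(k-j)]
            / [1 - sum_{j=1..k-1} phi_{k-1,j} rho(j)],
  phi_{k,j} = phi_{k-1,j} - phi_{kk} phi_{k-1,k-j},  j = 1..k-1.
Step k = 1:
  phi_11 = rho(1) = -0.6776.
Step k = 2:
  phi_22 = [rho(2) - phi_11 rho(1)] / [1 - phi_11 rho(1)] = [0.7366 - (-0.6776)(-0.6776)] / [1 - (-0.6776)(-0.6776)]
         = 0.27745824 / 0.54085824 = 0.513.
Therefore phi_{22} = 0.5130.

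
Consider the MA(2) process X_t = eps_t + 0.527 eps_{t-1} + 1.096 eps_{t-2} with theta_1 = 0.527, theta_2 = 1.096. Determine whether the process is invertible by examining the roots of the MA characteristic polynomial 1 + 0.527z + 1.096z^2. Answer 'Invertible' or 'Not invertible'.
\text{Not invertible}

The MA(q) characteristic polynomial is P(z) = 1 + 0.527z + 1.096z^2.
Invertibility requires all roots to lie outside the unit circle, i.e. |z| > 1 for every root.
Set 1 + (0.527) z + (1.096) z^2 = 0, i.e. a z^2 + b z + c = 0 with a = 1.096, b = 0.527, c = 1.
Discriminant D = b^2 - 4ac = (0.527)^2 - 4*(1.096)*1 = 0.277729 - (4.384) = -4.106271.
D < 0, so the roots are the complex-conjugate pair z = (-b +/- i sqrt(-D)) / (2a) = -0.2404 +/- 0.9244i.
For a conjugate pair |z|^2 = z * conj(z) = (product of roots) = c/a = 1/(1.096) = 0.912409, so |z| = sqrt(0.912409) = 0.9552 for both roots.
Moduli of all roots: 0.9552, 0.9552.
All moduli strictly greater than 1? No.
Verdict: Not invertible.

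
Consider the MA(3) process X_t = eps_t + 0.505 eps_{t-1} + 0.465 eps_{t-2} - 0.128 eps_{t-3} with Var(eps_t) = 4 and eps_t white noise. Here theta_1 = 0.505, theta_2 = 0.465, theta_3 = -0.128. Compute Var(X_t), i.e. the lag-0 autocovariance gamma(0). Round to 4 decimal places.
\gamma(0) = 5.9505

For an MA(q) process X_t = eps_t + sum_i theta_i eps_{t-i} with
Var(eps_t) = sigma^2, the variance is
  gamma(0) = sigma^2 * (1 + sum_i theta_i^2).
  sum_i theta_i^2 = (0.505)^2 + (0.465)^2 + (-0.128)^2 = 0.255025 + 0.216225 + 0.016384 = 0.487634.
  gamma(0) = 4 * (1 + 0.487634) = 4 * 1.487634 = 5.950536, which rounds to 5.9505.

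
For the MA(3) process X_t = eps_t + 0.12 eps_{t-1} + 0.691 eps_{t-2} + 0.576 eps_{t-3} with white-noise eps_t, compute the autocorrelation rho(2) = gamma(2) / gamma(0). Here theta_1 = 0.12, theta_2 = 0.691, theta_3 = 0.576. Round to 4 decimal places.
\rho(2) = 0.4168

For an MA(q) process with theta_0 = 1, the autocovariance is
  gamma(k) = sigma^2 * sum_{i=0..q-k} theta_i * theta_{i+k},
and rho(k) = gamma(k) / gamma(0). Sigma^2 cancels.
  numerator   = (1)*(0.691) + (0.12)*(0.576) = 0.76012.
  denominator = (1)^2 + (0.12)^2 + (0.691)^2 + (0.576)^2 = 1.823657.
  rho(2) = 0.76012 / 1.823657 = 0.4168.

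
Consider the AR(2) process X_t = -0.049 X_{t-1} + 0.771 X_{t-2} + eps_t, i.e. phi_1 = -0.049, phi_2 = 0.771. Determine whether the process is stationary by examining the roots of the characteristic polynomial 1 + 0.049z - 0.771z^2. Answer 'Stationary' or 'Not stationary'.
\text{Stationary}

The AR(p) characteristic polynomial is P(z) = 1 + 0.049z - 0.771z^2.
Stationarity requires all roots to lie outside the unit circle, i.e. |z| > 1 for every root.
Set 1 + (0.049) z + (-0.771) z^2 = 0, i.e. a z^2 + b z + c = 0 with a = -0.771, b = 0.049, c = 1.
Discriminant D = b^2 - 4ac = (0.049)^2 - 4*(-0.771)*1 = 0.002401 - (-3.084) = 3.086401.
D >= 0, so the roots are real: z = (-b +/- sqrt(D)) / (2a) = (-0.049 +/- 1.756816) / (-1.542).
  z_1 = (-0.049 + 1.756816) / (-1.542) = -1.1075,   |z_1| = 1.1075.
  z_2 = (-0.049 - 1.756816) / (-1.542) = 1.1711,   |z_2| = 1.1711.
Moduli of all roots: 1.1075, 1.1711.
All moduli strictly greater than 1? Yes.
Verdict: Stationary.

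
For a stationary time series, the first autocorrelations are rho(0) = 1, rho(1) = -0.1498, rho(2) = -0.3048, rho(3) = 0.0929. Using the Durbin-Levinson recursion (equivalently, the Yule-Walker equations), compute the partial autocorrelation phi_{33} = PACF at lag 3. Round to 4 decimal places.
\phi_{33} = -0.0210

The PACF at lag k is phi_{kk}, the last component of the solution
to the Yule-Walker system G_k phi = r_k where
  (G_k)_{ij} = rho(|i - j|), (r_k)_i = rho(i), i,j = 1..k.
Equivalently, Durbin-Levinson gives phi_{kk} iteratively:
  phi_{11} = rho(1)
  phi_{kk} = [rho(k) - sum_{j=1..k-1} phi_{k-1,j} rho(k-j)]
            / [1 - sum_{j=1..k-1} phi_{k-1,j} rho(j)],
  phi_{k,j} = phi_{k-1,j} - phi_{kk} phi_{k-1,k-j},  j = 1..k-1.
Step k = 1:
  phi_11 = rho(1) = -0.1498.
Step k = 2:
  phi_22 = [rho(2) - phi_11 rho(1)] / [1 - phi_11 rho(1)] = [-0.3048 - (-0.1498)(-0.1498)] / [1 - (-0.1498)(-0.1498)]
         = -0.32724004 / 0.97755996 = -0.334752.
  Update: phi_21 = phi_11 - phi_22 phi_11 = -0.1498 - (-0.334752)(-0.1498) = -0.199946.
Step k = 3:
  phi_33 = [rho(3) - phi_21 rho(2) - phi_22 rho(1)] / [1 - phi_21 rho(1) - phi_22 rho(2)]
    numerator   = 0.0929 - (-0.199946)(-0.3048) - (-0.334752)(-0.1498) = -0.01818932
    denominator = 1 - (-0.199946)(-0.1498) - (-0.334752)(-0.3048) = 0.86801574
  phi_33 = -0.01818932 / 0.86801574 = -0.021.
Therefore phi_{33} = -0.0210.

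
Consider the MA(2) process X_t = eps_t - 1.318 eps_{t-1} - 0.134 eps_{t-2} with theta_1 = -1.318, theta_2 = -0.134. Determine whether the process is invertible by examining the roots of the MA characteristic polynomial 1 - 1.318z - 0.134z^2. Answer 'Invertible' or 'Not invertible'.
\text{Not invertible}

The MA(q) characteristic polynomial is P(z) = 1 - 1.318z - 0.134z^2.
Invertibility requires all roots to lie outside the unit circle, i.e. |z| > 1 for every root.
Set 1 + (-1.318) z + (-0.134) z^2 = 0, i.e. a z^2 + b z + c = 0 with a = -0.134, b = -1.318, c = 1.
Discriminant D = b^2 - 4ac = (-1.318)^2 - 4*(-0.134)*1 = 1.737124 - (-0.536) = 2.273124.
D >= 0, so the roots are real: z = (-b +/- sqrt(D)) / (2a) = (1.318 +/- 1.507688) / (-0.268).
  z_1 = (1.318 + 1.507688) / (-0.268) = -10.5436,   |z_1| = 10.5436.
  z_2 = (1.318 - 1.507688) / (-0.268) = 0.7078,   |z_2| = 0.7078.
Moduli of all roots: 10.5436, 0.7078.
All moduli strictly greater than 1? No.
Verdict: Not invertible.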